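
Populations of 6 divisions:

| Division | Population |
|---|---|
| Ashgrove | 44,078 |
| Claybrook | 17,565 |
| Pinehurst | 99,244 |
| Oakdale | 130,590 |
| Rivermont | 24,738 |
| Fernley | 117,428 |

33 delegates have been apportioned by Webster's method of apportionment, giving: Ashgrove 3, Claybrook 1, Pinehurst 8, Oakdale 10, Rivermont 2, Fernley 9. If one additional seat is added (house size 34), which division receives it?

Priority for the next seat is population ÷ (current seats + 0.5).
Priorities: Ashgrove 12593.714, Claybrook 11710.000, Pinehurst 11675.765, Oakdale 12437.143, Rivermont 9895.200, Fernley 12360.842.
Highest priority: Ashgrove.

Ashgrove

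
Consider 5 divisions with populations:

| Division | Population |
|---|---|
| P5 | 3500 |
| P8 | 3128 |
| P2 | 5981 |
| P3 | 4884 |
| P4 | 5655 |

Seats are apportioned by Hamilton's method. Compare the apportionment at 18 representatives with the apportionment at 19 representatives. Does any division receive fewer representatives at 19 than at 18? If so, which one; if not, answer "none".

none

At 18 seats: P5 3, P8 2, P2 5, P3 4, P4 4.
At 19 seats: P5 3, P8 2, P2 5, P3 4, P4 5.
No division's allocation decreased.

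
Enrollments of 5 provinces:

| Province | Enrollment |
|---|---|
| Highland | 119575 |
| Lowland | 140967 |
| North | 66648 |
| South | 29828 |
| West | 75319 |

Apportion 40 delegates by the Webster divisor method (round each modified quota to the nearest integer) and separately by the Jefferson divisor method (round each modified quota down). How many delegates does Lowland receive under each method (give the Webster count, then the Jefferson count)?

13 and 14

Webster: Highland 11, Lowland 13, North 6, South 3, West 7.
Jefferson: Highland 11, Lowland 14, North 6, South 2, West 7.
Lowland gets 13 under Webster and 14 under Jefferson.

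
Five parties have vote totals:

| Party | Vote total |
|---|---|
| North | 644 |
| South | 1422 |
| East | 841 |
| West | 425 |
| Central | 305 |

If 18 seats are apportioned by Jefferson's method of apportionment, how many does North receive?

3

Standard divisor 3637/18 ≈ 202.056; standard quotas: North 3.187, South 7.038, East 4.162, West 2.103, Central 1.509.
Rounding down gives 3, 7, 4, 2, 1 = 17 seats, so the divisor must be adjusted.
With modified divisor 170: modified quotas North 3.788, South 8.365, East 4.947, West 2.500, Central 1.794.
Rounding down: North 3, South 8, East 4, West 2, Central 1 (total 18).
North receives 3.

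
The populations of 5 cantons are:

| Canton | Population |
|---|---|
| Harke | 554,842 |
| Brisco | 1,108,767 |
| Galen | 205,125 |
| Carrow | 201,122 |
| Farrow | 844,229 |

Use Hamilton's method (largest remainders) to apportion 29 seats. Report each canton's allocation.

Harke 6, Brisco 11, Galen 2, Carrow 2, Farrow 8

Standard divisor: 2914085 ÷ 29 ≈ 100485.69.
Standard quotas: Harke 5.5216, Brisco 11.0341, Galen 2.0413, Carrow 2.0015, Farrow 8.4015.
Lower quotas: Harke 5, Brisco 11, Galen 2, Carrow 2, Farrow 8 (sum 28, leaving 1 seat).
Remainders in descending order: Harke 0.5216, Farrow 0.4015, Galen 0.0413, Brisco 0.0341, Carrow 0.0015.
Largest remainder: Harke receives the extra seat.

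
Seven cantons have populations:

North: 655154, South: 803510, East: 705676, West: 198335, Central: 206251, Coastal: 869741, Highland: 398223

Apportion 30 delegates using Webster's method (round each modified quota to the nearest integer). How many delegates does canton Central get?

2

Standard divisor 3836890/30 ≈ 127896.333; standard quotas: North 5.123, South 6.283, East 5.518, West 1.551, Central 1.613, Coastal 6.800, Highland 3.114.
Rounding to the nearest integer gives 5, 6, 6, 2, 2, 7, 3 = 31 seats, so the divisor must be adjusted.
With modified divisor 130300: modified quotas North 5.028, South 6.167, East 5.416, West 1.522, Central 1.583, Coastal 6.675, Highland 3.056.
Rounding to the nearest integer: North 5, South 6, East 5, West 2, Central 2, Coastal 7, Highland 3 (total 30).
Central receives 2.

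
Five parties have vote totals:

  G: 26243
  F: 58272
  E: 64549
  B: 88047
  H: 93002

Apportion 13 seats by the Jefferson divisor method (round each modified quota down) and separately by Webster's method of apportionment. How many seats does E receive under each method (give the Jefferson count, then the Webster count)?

2 and 3

Jefferson: G 1, F 2, E 2, B 4, H 4.
Webster: G 1, F 2, E 3, B 3, H 4.
E gets 2 under Jefferson and 3 under Webster.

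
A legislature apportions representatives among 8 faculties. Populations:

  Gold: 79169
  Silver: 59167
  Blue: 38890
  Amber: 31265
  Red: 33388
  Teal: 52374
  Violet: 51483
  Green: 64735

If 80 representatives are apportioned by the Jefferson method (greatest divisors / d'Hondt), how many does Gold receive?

16

Standard divisor 410471/80 ≈ 5130.887; standard quotas: Gold 15.430, Silver 11.532, Blue 7.580, Amber 6.093, Red 6.507, Teal 10.208, Violet 10.034, Green 12.617.
Rounding down gives 15, 11, 7, 6, 6, 10, 10, 12 = 77 seats, so the divisor must be adjusted.
With modified divisor 4900: modified quotas Gold 16.157, Silver 12.075, Blue 7.937, Amber 6.381, Red 6.814, Teal 10.689, Violet 10.507, Green 13.211.
Rounding down: Gold 16, Silver 12, Blue 7, Amber 6, Red 6, Teal 10, Violet 10, Green 13 (total 80).
Gold receives 16.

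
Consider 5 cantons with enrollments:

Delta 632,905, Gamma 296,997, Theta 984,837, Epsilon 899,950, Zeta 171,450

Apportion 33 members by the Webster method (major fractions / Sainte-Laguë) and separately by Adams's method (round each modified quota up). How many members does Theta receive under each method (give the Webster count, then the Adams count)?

11 and 10

Webster: Delta 7, Gamma 3, Theta 11, Epsilon 10, Zeta 2.
Adams: Delta 7, Gamma 4, Theta 10, Epsilon 10, Zeta 2.
Theta gets 11 under Webster and 10 under Adams.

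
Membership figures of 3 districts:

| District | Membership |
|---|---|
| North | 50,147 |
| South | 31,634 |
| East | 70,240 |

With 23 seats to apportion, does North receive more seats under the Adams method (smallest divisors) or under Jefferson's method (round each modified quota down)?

Adams: North 8, South 5, East 10.
Jefferson: North 7, South 5, East 11.
North gets 8 under Adams and 7 under Jefferson.

Adams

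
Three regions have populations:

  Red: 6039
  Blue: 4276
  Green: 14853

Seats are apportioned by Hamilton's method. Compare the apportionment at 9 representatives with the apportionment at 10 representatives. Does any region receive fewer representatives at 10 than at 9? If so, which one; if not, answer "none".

At 9 seats: Red 2, Blue 2, Green 5.
At 10 seats: Red 2, Blue 2, Green 6.
No region's allocation decreased.

none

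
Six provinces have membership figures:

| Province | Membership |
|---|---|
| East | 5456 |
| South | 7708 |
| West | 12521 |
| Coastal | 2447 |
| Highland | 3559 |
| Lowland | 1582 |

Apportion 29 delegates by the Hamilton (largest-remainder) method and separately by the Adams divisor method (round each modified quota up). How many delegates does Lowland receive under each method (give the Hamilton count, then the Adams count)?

1 and 2

Hamilton: East 5, South 7, West 11, Coastal 2, Highland 3, Lowland 1.
Adams: East 5, South 7, West 10, Coastal 2, Highland 3, Lowland 2.
Lowland gets 1 under Hamilton and 2 under Adams.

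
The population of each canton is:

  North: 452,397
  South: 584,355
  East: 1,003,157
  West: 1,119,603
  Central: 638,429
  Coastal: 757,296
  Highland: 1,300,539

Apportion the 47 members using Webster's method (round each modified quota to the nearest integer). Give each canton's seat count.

Standard divisor 5855776/47 ≈ 124590.979; standard quotas: North 3.631, South 4.690, East 8.052, West 8.986, Central 5.124, Coastal 6.078, Highland 10.438.
Rounding to the nearest integer gives North 4, South 5, East 8, West 9, Central 5, Coastal 6, Highland 10 — total 47, matching the house size, so no adjustment is needed.

North: 4; South: 5; East: 8; West: 9; Central: 5; Coastal: 6; Highland: 10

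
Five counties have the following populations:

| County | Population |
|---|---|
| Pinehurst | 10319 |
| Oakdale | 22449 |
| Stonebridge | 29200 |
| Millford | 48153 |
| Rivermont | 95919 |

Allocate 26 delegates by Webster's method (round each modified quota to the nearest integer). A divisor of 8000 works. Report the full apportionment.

With modified divisor 8000: modified quotas Pinehurst 1.290, Oakdale 2.806, Stonebridge 3.650, Millford 6.019, Rivermont 11.990.
Rounding to the nearest integer: Pinehurst 1, Oakdale 3, Stonebridge 4, Millford 6, Rivermont 12 (total 26).

Pinehurst 1, Oakdale 3, Stonebridge 4, Millford 6, Rivermont 12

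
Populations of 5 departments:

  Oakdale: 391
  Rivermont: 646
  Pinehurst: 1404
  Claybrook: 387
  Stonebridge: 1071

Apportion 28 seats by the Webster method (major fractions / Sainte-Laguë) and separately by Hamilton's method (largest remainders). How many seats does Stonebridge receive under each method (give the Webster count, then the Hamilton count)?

Webster: Oakdale 3, Rivermont 5, Pinehurst 10, Claybrook 3, Stonebridge 7.
Hamilton: Oakdale 3, Rivermont 4, Pinehurst 10, Claybrook 3, Stonebridge 8.
Stonebridge gets 7 under Webster and 8 under Hamilton.

7 and 8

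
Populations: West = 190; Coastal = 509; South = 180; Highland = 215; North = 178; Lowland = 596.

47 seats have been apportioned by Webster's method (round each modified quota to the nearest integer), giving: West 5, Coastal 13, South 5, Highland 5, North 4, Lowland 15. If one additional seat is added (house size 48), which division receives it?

Priority for the next seat is population ÷ (current seats + 0.5).
Priorities: West 34.545, Coastal 37.704, South 32.727, Highland 39.091, North 39.556, Lowland 38.452.
Highest priority: North.

North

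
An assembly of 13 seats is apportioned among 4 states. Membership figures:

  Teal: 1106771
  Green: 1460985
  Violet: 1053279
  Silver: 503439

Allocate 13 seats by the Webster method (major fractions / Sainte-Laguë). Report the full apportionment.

Teal=3, Green=5, Violet=3, Silver=2

Standard divisor 4124474/13 ≈ 317267.231; standard quotas: Teal 3.488, Green 4.605, Violet 3.320, Silver 1.587.
Rounding to the nearest integer gives Teal 3, Green 5, Violet 3, Silver 2 — total 13, matching the house size, so no adjustment is needed.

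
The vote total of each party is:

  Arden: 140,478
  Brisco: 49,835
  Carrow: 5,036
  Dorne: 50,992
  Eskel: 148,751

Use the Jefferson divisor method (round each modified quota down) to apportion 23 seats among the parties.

Arden: 8; Brisco: 3; Carrow: 0; Dorne: 3; Eskel: 9

Standard divisor 395092/23 ≈ 17177.913; standard quotas: Arden 8.178, Brisco 2.901, Carrow 0.293, Dorne 2.968, Eskel 8.659.
Rounding down gives 8, 2, 0, 2, 8 = 20 seats, so the divisor must be adjusted.
With modified divisor 16100: modified quotas Arden 8.725, Brisco 3.095, Carrow 0.313, Dorne 3.167, Eskel 9.239.
Rounding down: Arden 8, Brisco 3, Carrow 0, Dorne 3, Eskel 9 (total 23).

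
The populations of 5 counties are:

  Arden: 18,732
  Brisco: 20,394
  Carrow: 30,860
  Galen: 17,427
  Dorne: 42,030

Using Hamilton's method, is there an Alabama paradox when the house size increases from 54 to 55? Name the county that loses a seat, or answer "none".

none

At 54 seats: Arden 8, Brisco 8, Carrow 13, Galen 7, Dorne 18.
At 55 seats: Arden 8, Brisco 9, Carrow 13, Galen 7, Dorne 18.
No county's allocation decreased.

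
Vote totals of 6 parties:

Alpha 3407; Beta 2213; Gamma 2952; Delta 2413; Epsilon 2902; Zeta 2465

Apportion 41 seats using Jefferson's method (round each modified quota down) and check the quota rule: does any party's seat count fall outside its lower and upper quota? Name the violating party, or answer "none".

Standard quotas: Alpha 8.543, Beta 5.549, Gamma 7.402, Delta 6.050, Epsilon 7.276, Zeta 6.181.
Jefferson allocation: Alpha 9, Beta 5, Gamma 8, Delta 6, Epsilon 7, Zeta 6.
Every allocation lies between the lower and upper quota.

none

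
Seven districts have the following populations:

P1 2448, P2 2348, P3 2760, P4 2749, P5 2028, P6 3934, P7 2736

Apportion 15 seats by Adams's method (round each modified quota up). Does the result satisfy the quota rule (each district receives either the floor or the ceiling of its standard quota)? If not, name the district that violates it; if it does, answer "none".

Standard quotas: P1 1.932, P2 1.853, P3 2.179, P4 2.170, P5 1.601, P6 3.105, P7 2.160.
Adams allocation: P1 2, P2 2, P3 2, P4 2, P5 2, P6 3, P7 2.
Every allocation lies between the lower and upper quota.

none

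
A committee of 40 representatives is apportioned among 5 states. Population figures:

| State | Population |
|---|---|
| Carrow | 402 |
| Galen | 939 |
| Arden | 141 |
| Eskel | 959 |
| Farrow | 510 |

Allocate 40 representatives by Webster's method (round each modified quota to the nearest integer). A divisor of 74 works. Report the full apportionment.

With modified divisor 74: modified quotas Carrow 5.432, Galen 12.689, Arden 1.905, Eskel 12.959, Farrow 6.892.
Rounding to the nearest integer: Carrow 5, Galen 13, Arden 2, Eskel 13, Farrow 7 (total 40).

Carrow: 5, Galen: 13, Arden: 2, Eskel: 13, Farrow: 7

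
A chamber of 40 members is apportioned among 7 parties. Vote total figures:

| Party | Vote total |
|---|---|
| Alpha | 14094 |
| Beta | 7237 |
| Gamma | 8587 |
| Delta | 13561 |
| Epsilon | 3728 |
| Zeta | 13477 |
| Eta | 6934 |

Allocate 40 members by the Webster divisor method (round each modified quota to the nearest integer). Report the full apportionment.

Standard divisor 67618/40 ≈ 1690.45; standard quotas: Alpha 8.337, Beta 4.281, Gamma 5.080, Delta 8.022, Epsilon 2.205, Zeta 7.972, Eta 4.102.
Rounding to the nearest integer gives 8, 4, 5, 8, 2, 8, 4 = 39 seats, so the divisor must be adjusted.
With modified divisor 1630: modified quotas Alpha 8.647, Beta 4.440, Gamma 5.268, Delta 8.320, Epsilon 2.287, Zeta 8.268, Eta 4.254.
Rounding to the nearest integer: Alpha 9, Beta 4, Gamma 5, Delta 8, Epsilon 2, Zeta 8, Eta 4 (total 40).

Alpha 9; Beta 4; Gamma 5; Delta 8; Epsilon 2; Zeta 8; Eta 4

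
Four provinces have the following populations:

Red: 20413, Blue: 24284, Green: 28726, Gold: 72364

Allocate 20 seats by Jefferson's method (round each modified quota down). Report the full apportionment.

Red=3, Blue=3, Green=4, Gold=10

Standard divisor 145787/20 ≈ 7289.35; standard quotas: Red 2.800, Blue 3.331, Green 3.941, Gold 9.927.
Rounding down gives 2, 3, 3, 9 = 17 seats, so the divisor must be adjusted.
With modified divisor 6700: modified quotas Red 3.047, Blue 3.624, Green 4.287, Gold 10.801.
Rounding down: Red 3, Blue 3, Green 4, Gold 10 (total 20).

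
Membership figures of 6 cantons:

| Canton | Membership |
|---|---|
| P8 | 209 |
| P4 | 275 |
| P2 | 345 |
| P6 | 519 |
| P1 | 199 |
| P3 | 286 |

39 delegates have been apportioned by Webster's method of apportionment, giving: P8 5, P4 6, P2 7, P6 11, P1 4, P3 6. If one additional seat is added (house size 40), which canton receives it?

P2

Priority for the next seat is population ÷ (current seats + 0.5).
Priorities: P8 38.000, P4 42.308, P2 46.000, P6 45.130, P1 44.222, P3 44.000.
Highest priority: P2.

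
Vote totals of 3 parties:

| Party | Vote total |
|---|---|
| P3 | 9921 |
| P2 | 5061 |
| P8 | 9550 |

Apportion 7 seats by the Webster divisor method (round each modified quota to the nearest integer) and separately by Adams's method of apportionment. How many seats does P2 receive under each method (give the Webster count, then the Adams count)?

Webster: P3 3, P2 1, P8 3.
Adams: P3 3, P2 2, P8 2.
P2 gets 1 under Webster and 2 under Adams.

1 and 2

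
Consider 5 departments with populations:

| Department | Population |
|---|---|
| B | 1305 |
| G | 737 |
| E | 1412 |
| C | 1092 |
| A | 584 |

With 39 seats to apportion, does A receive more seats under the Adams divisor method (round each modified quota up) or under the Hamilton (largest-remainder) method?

Adams: B 10, G 6, E 10, C 8, A 5.
Hamilton: B 10, G 6, E 11, C 8, A 4.
A gets 5 under Adams and 4 under Hamilton.

Adams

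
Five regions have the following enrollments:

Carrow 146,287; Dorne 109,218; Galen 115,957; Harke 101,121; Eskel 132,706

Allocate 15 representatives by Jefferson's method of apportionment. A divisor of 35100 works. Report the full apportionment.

With modified divisor 35100: modified quotas Carrow 4.168, Dorne 3.112, Galen 3.304, Harke 2.881, Eskel 3.781.
Rounding down: Carrow 4, Dorne 3, Galen 3, Harke 2, Eskel 3 (total 15).

Carrow=4, Dorne=3, Galen=3, Harke=2, Eskel=3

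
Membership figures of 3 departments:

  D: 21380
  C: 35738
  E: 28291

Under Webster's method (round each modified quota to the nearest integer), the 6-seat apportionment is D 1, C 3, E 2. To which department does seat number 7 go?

D

Priority for the next seat is population ÷ (current seats + 0.5).
Priorities: D 14253.333, C 10210.857, E 11316.400.
Highest priority: D.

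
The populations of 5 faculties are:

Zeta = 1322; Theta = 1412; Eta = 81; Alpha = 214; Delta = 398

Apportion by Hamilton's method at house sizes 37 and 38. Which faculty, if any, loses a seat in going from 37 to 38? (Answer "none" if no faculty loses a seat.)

At 37 seats: Zeta 14, Theta 15, Eta 1, Alpha 3, Delta 4.
At 38 seats: Zeta 15, Theta 16, Eta 1, Alpha 2, Delta 4.
Alpha drops from 3 to 2.

Alpha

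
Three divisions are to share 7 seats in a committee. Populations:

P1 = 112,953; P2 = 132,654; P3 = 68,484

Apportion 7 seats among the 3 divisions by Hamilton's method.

P1 2, P2 3, P3 2

The standard divisor is 314091/7 ≈ 44870.143.
Standard quotas: P1 2.5173, P2 2.9564, P3 1.5263.
Lower quotas: P1 2, P2 2, P3 1 (sum 5, leaving 2 seats).
Remainders in descending order: P2 0.9564, P3 0.5263, P1 0.5173.
Largest remainders: P2, P3 receive the extra seats.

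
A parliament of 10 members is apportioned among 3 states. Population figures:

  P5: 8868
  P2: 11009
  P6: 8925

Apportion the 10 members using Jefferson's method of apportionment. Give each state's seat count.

P5=3; P2=4; P6=3

Standard divisor 28802/10 ≈ 2880.2; standard quotas: P5 3.079, P2 3.822, P6 3.099.
Rounding down gives 3, 3, 3 = 9 seats, so the divisor must be adjusted.
With modified divisor 2500: modified quotas P5 3.547, P2 4.404, P6 3.570.
Rounding down: P5 3, P2 4, P6 3 (total 10).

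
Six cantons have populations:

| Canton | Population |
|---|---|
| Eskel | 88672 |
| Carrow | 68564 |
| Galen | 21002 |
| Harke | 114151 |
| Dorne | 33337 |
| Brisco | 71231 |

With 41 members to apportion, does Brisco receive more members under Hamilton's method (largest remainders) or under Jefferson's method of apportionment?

Jefferson

Hamilton: Eskel 9, Carrow 7, Galen 2, Harke 12, Dorne 4, Brisco 7.
Jefferson: Eskel 9, Carrow 7, Galen 2, Harke 12, Dorne 3, Brisco 8.
Brisco gets 7 under Hamilton and 8 under Jefferson.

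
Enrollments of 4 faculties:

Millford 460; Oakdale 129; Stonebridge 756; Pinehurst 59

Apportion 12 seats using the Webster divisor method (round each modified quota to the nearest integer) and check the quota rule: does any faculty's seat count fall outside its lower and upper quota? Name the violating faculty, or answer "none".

Standard quotas: Millford 3.932, Oakdale 1.103, Stonebridge 6.462, Pinehurst 0.504.
Webster allocation: Millford 4, Oakdale 1, Stonebridge 6, Pinehurst 1.
Every allocation lies between the lower and upper quota.

none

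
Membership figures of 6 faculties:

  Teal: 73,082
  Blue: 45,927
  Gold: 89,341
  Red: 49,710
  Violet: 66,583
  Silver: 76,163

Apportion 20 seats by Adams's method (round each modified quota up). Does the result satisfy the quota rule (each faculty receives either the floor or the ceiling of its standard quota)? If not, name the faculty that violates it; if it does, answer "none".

none

Standard quotas: Teal 3.647, Blue 2.292, Gold 4.458, Red 2.481, Violet 3.322, Silver 3.800.
Adams allocation: Teal 4, Blue 2, Gold 4, Red 3, Violet 3, Silver 4.
Every allocation lies between the lower and upper quota.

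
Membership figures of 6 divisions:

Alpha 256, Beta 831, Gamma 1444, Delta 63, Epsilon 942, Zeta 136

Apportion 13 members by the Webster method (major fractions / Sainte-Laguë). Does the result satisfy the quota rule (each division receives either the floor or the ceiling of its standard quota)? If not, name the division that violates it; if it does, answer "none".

Standard quotas: Alpha 0.906, Beta 2.942, Gamma 5.112, Delta 0.223, Epsilon 3.335, Zeta 0.481.
Webster allocation: Alpha 1, Beta 3, Gamma 5, Delta 0, Epsilon 3, Zeta 1.
Every allocation lies between the lower and upper quota.

none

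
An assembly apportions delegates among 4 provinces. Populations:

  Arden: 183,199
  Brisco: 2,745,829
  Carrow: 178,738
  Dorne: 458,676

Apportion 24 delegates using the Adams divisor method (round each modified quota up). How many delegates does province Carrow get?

Standard divisor 3566442/24 ≈ 148601.75; standard quotas: Arden 1.233, Brisco 18.478, Carrow 1.203, Dorne 3.087.
Rounding up gives 2, 19, 2, 4 = 27 seats, so the divisor must be adjusted.
With modified divisor 166600: modified quotas Arden 1.100, Brisco 16.482, Carrow 1.073, Dorne 2.753.
Rounding up: Arden 2, Brisco 17, Carrow 2, Dorne 3 (total 24).
Carrow receives 2.

2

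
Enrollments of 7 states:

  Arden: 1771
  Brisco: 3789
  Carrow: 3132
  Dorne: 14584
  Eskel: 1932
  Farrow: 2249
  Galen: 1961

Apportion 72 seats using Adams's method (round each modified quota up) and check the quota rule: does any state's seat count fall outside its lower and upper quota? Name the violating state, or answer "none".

Dorne

Standard quotas: Arden 4.334, Brisco 9.274, Carrow 7.666, Dorne 35.694, Eskel 4.729, Farrow 5.504, Galen 4.800.
Adams allocation: Arden 5, Brisco 9, Carrow 8, Dorne 34, Eskel 5, Farrow 6, Galen 5.
Dorne has quota 35.694 (lower 35, upper 36) but receives 34 — outside the quota interval.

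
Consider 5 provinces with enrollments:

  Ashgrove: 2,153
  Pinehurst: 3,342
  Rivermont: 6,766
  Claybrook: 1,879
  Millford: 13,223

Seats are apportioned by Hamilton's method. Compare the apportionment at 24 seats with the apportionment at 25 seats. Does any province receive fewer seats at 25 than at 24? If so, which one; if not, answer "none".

none

At 24 seats: Ashgrove 2, Pinehurst 3, Rivermont 6, Claybrook 2, Millford 11.
At 25 seats: Ashgrove 2, Pinehurst 3, Rivermont 6, Claybrook 2, Millford 12.
No province's allocation decreased.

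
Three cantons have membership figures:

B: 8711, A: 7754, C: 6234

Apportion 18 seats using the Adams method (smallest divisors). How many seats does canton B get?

7

Standard divisor 22699/18 ≈ 1261.056; standard quotas: B 6.908, A 6.149, C 4.943.
Rounding up gives 7, 7, 5 = 19 seats, so the divisor must be adjusted.
With modified divisor 1400: modified quotas B 6.222, A 5.539, C 4.453.
Rounding up: B 7, A 6, C 5 (total 18).
B receives 7.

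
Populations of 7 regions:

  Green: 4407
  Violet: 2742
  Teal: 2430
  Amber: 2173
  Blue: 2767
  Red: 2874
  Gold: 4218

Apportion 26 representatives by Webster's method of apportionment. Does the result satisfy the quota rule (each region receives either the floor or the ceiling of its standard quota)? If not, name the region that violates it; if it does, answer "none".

none

Standard quotas: Green 5.302, Violet 3.299, Teal 2.924, Amber 2.614, Blue 3.329, Red 3.458, Gold 5.075.
Webster allocation: Green 5, Violet 3, Teal 3, Amber 3, Blue 3, Red 4, Gold 5.
Every allocation lies between the lower and upper quota.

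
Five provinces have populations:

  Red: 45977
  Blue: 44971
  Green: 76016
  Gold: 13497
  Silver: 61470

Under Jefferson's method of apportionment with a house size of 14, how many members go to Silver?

4

Standard divisor 241931/14 ≈ 17280.786; standard quotas: Red 2.661, Blue 2.602, Green 4.399, Gold 0.781, Silver 3.557.
Rounding down gives 2, 2, 4, 0, 3 = 11 seats, so the divisor must be adjusted.
With modified divisor 15100: modified quotas Red 3.045, Blue 2.978, Green 5.034, Gold 0.894, Silver 4.071.
Rounding down: Red 3, Blue 2, Green 5, Gold 0, Silver 4 (total 14).
Silver receives 4.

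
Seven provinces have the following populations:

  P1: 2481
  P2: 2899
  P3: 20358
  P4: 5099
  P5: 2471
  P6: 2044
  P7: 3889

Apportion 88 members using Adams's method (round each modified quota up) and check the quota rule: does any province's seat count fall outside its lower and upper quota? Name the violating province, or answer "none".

P3

Standard quotas: P1 5.564, P2 6.501, P3 45.654, P4 11.435, P5 5.541, P6 4.584, P7 8.721.
Adams allocation: P1 6, P2 7, P3 44, P4 11, P5 6, P6 5, P7 9.
P3 has quota 45.654 (lower 45, upper 46) but receives 44 — outside the quota interval.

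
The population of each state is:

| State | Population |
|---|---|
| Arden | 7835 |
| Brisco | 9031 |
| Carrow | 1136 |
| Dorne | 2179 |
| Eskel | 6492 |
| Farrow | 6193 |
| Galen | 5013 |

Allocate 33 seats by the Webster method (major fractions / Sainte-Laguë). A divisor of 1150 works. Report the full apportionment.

With modified divisor 1150: modified quotas Arden 6.813, Brisco 7.853, Carrow 0.988, Dorne 1.895, Eskel 5.645, Farrow 5.385, Galen 4.359.
Rounding to the nearest integer: Arden 7, Brisco 8, Carrow 1, Dorne 2, Eskel 6, Farrow 5, Galen 4 (total 33).

Arden 7, Brisco 8, Carrow 1, Dorne 2, Eskel 6, Farrow 5, Galen 4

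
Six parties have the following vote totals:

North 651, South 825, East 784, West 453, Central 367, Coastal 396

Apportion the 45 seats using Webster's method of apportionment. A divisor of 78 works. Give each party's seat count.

North: 8, South: 11, East: 10, West: 6, Central: 5, Coastal: 5

With modified divisor 78: modified quotas North 8.346, South 10.577, East 10.051, West 5.808, Central 4.705, Coastal 5.077.
Rounding to the nearest integer: North 8, South 11, East 10, West 6, Central 5, Coastal 5 (total 45).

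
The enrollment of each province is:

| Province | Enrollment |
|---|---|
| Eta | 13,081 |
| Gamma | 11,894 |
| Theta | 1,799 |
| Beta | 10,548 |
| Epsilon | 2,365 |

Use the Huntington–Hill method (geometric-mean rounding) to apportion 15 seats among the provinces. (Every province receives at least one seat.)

With divisor 2792: modified quotas Eta 4.685, Gamma 4.260, Theta 0.644, Beta 3.778, Epsilon 0.847.
Geometric-mean thresholds: Eta √(4·5)=4.472, Gamma √(4·5)=4.472, Theta (min 1), Beta √(3·4)=3.464, Epsilon (min 1).
Each quota rounded against its threshold gives Eta 5, Gamma 4, Theta 1, Beta 4, Epsilon 1 (total 15).

Eta 5, Gamma 4, Theta 1, Beta 4, Epsilon 1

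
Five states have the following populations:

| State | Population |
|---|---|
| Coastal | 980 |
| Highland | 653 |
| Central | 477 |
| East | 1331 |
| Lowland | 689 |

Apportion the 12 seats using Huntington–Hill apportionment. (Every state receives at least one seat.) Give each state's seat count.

Coastal 3, Highland 2, Central 1, East 4, Lowland 2

With divisor 361: modified quotas Coastal 2.715, Highland 1.809, Central 1.321, East 3.687, Lowland 1.909.
Geometric-mean thresholds: Coastal √(2·3)=2.449, Highland √(1·2)=1.414, Central √(1·2)=1.414, East √(3·4)=3.464, Lowland √(1·2)=1.414.
Each quota rounded against its threshold gives Coastal 3, Highland 2, Central 1, East 4, Lowland 2 (total 12).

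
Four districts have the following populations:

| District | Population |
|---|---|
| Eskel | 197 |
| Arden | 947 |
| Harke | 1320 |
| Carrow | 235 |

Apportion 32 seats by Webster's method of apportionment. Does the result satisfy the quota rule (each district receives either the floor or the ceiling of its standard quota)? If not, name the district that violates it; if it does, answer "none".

Standard quotas: Eskel 2.336, Arden 11.228, Harke 15.650, Carrow 2.786.
Webster allocation: Eskel 2, Arden 11, Harke 16, Carrow 3.
Every allocation lies between the lower and upper quota.

none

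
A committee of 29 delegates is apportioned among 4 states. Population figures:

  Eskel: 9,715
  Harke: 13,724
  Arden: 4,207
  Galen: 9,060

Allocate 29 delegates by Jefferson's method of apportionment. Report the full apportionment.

Eskel 8, Harke 11, Arden 3, Galen 7

Standard divisor 36706/29 ≈ 1265.724; standard quotas: Eskel 7.675, Harke 10.843, Arden 3.324, Galen 7.158.
Rounding down gives 7, 10, 3, 7 = 27 seats, so the divisor must be adjusted.
With modified divisor 1200: modified quotas Eskel 8.096, Harke 11.437, Arden 3.506, Galen 7.550.
Rounding down: Eskel 8, Harke 11, Arden 3, Galen 7 (total 29).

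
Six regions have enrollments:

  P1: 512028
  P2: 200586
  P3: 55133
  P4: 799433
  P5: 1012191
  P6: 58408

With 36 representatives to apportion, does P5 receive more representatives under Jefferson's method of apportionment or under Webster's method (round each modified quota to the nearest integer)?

Jefferson

Jefferson: P1 7, P2 3, P3 0, P4 11, P5 15, P6 0.
Webster: P1 7, P2 3, P3 1, P4 11, P5 13, P6 1.
P5 gets 15 under Jefferson and 13 under Webster.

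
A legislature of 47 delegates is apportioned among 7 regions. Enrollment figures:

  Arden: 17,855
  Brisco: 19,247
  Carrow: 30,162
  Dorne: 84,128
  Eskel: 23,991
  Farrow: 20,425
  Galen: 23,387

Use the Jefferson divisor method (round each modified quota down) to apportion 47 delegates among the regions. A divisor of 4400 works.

With modified divisor 4400: modified quotas Arden 4.058, Brisco 4.374, Carrow 6.855, Dorne 19.120, Eskel 5.452, Farrow 4.642, Galen 5.315.
Rounding down: Arden 4, Brisco 4, Carrow 6, Dorne 19, Eskel 5, Farrow 4, Galen 5 (total 47).

Arden 4; Brisco 4; Carrow 6; Dorne 19; Eskel 5; Farrow 4; Galen 5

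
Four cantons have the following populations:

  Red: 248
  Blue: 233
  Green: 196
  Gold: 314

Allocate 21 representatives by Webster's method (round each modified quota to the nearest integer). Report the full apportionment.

Red=5, Blue=5, Green=4, Gold=7

Standard divisor 991/21 ≈ 47.19; standard quotas: Red 5.255, Blue 4.937, Green 4.153, Gold 6.654.
Rounding to the nearest integer gives Red 5, Blue 5, Green 4, Gold 7 — total 21, matching the house size, so no adjustment is needed.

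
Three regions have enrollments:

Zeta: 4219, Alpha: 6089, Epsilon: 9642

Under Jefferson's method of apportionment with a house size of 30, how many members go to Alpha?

9

Standard divisor 19950/30 ≈ 665; standard quotas: Zeta 6.344, Alpha 9.156, Epsilon 14.499.
Rounding down gives 6, 9, 14 = 29 seats, so the divisor must be adjusted.
With modified divisor 630: modified quotas Zeta 6.697, Alpha 9.665, Epsilon 15.305.
Rounding down: Zeta 6, Alpha 9, Epsilon 15 (total 30).
Alpha receives 9.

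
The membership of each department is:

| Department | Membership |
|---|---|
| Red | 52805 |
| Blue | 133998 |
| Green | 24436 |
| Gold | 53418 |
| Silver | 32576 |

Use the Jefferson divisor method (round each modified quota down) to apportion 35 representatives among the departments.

Standard divisor 297233/35 ≈ 8492.371; standard quotas: Red 6.218, Blue 15.779, Green 2.877, Gold 6.290, Silver 3.836.
Rounding down gives 6, 15, 2, 6, 3 = 32 seats, so the divisor must be adjusted.
With modified divisor 8000: modified quotas Red 6.601, Blue 16.750, Green 3.054, Gold 6.677, Silver 4.072.
Rounding down: Red 6, Blue 16, Green 3, Gold 6, Silver 4 (total 35).

Red=6, Blue=16, Green=3, Gold=6, Silver=4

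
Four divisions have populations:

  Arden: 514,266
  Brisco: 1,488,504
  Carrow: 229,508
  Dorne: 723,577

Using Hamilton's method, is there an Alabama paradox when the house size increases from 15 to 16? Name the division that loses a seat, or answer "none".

none

At 15 seats: Arden 3, Brisco 7, Carrow 1, Dorne 4.
At 16 seats: Arden 3, Brisco 8, Carrow 1, Dorne 4.
No division's allocation decreased.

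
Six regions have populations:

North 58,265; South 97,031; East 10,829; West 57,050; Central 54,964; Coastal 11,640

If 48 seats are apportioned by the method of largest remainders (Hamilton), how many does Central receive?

Standard divisor: 289779 ÷ 48 ≈ 6037.062.
Standard quotas: North 9.6512, South 16.0726, East 1.7938, West 9.4500, Central 9.1044, Coastal 1.9281.
Lower quotas: North 9, South 16, East 1, West 9, Central 9, Coastal 1 (sum 45, leaving 3 seats).
Remainders in descending order: Coastal 0.9281, East 0.7938, North 0.6512, West 0.4500, Central 0.1044, South 0.0726.
The surplus seats go to Coastal, East, North.
Central receives 9.

9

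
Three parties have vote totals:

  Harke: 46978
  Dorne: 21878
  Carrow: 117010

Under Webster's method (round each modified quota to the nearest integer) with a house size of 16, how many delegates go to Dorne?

2

Standard divisor 185866/16 ≈ 11616.625; standard quotas: Harke 4.044, Dorne 1.883, Carrow 10.073.
Rounding to the nearest integer gives Harke 4, Dorne 2, Carrow 10 — total 16, matching the house size, so no adjustment is needed.
Dorne receives 2.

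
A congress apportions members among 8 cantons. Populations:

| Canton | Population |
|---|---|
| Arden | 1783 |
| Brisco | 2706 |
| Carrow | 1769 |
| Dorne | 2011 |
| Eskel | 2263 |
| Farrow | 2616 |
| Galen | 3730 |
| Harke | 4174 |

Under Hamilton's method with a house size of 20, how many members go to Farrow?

Total 21052; standard divisor 21052/20 ≈ 1052.6.
Standard quotas: Arden 1.694, Brisco 2.571, Carrow 1.681, Dorne 1.911, Eskel 2.150, Farrow 2.485, Galen 3.544, Harke 3.965.
Lower quotas: Arden 1, Brisco 2, Carrow 1, Dorne 1, Eskel 2, Farrow 2, Galen 3, Harke 3 (sum 15, leaving 5 seats).
Remainders in descending order: Harke 0.965, Dorne 0.911, Arden 0.694, Carrow 0.681, Brisco 0.571, Galen 0.544, Farrow 0.485, Eskel 0.150.
The surplus seats go to Harke, Dorne, Arden, Carrow, Brisco.
Farrow receives 2.

2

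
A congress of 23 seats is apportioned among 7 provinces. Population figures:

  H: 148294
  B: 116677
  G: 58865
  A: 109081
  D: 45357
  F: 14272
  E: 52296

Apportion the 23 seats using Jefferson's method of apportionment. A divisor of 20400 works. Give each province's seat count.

With modified divisor 20400: modified quotas H 7.269, B 5.719, G 2.886, A 5.347, D 2.223, F 0.700, E 2.564.
Rounding down: H 7, B 5, G 2, A 5, D 2, F 0, E 2 (total 23).

H: 7; B: 5; G: 2; A: 5; D: 2; F: 0; E: 2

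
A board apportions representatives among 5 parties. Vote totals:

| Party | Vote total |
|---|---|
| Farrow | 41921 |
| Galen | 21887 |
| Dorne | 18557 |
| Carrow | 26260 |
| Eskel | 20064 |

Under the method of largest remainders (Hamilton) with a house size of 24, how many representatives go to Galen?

4

Standard divisor: 128689 ÷ 24 ≈ 5362.042.
Standard quotas: Farrow 7.8181, Galen 4.0818, Dorne 3.4608, Carrow 4.8974, Eskel 3.7419.
Lower quotas: Farrow 7, Galen 4, Dorne 3, Carrow 4, Eskel 3 (sum 21, leaving 3 seats).
Remainders in descending order: Carrow 0.8974, Farrow 0.8181, Eskel 0.7419, Dorne 0.4608, Galen 0.0818.
The surplus seats go to Carrow, Farrow, Eskel.
Galen receives 4.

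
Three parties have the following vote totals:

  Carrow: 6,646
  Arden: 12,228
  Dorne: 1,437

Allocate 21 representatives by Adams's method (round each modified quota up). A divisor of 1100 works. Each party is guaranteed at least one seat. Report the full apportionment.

Carrow 7, Arden 12, Dorne 2

With modified divisor 1100: modified quotas Carrow 6.042, Arden 11.116, Dorne 1.306.
Rounding up: Carrow 7, Arden 12, Dorne 2 (total 21).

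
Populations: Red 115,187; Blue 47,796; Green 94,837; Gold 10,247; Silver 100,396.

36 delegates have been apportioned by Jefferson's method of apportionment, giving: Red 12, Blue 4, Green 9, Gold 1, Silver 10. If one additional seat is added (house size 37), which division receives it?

Blue

Priority for the next seat is population ÷ (current seats + 1).
Priorities: Red 8860.538, Blue 9559.200, Green 9483.700, Gold 5123.500, Silver 9126.909.
Highest priority: Blue.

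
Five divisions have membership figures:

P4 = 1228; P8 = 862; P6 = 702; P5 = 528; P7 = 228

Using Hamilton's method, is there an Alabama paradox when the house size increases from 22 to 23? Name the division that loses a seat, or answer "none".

P7

At 22 seats: P4 8, P8 5, P6 4, P5 3, P7 2.
At 23 seats: P4 8, P8 6, P6 5, P5 3, P7 1.
P7 drops from 2 to 1.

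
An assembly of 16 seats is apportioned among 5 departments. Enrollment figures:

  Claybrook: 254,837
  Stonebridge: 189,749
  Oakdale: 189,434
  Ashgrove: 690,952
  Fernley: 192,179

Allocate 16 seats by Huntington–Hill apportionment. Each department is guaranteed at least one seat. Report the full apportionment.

Claybrook=3; Stonebridge=2; Oakdale=2; Ashgrove=7; Fernley=2

With divisor 98185: modified quotas Claybrook 2.595, Stonebridge 1.933, Oakdale 1.929, Ashgrove 7.037, Fernley 1.957.
Geometric-mean thresholds: Claybrook √(2·3)=2.449, Stonebridge √(1·2)=1.414, Oakdale √(1·2)=1.414, Ashgrove √(7·8)=7.483, Fernley √(1·2)=1.414.
Each quota rounded against its threshold gives Claybrook 3, Stonebridge 2, Oakdale 2, Ashgrove 7, Fernley 2 (total 16).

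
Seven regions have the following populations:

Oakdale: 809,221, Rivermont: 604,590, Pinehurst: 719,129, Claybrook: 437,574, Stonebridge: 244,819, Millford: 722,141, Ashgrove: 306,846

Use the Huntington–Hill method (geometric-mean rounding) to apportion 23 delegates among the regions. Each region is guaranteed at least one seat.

With divisor 173822: modified quotas Oakdale 4.655, Rivermont 3.478, Pinehurst 4.137, Claybrook 2.517, Stonebridge 1.408, Millford 4.154, Ashgrove 1.765.
Geometric-mean thresholds: Oakdale √(4·5)=4.472, Rivermont √(3·4)=3.464, Pinehurst √(4·5)=4.472, Claybrook √(2·3)=2.449, Stonebridge √(1·2)=1.414, Millford √(4·5)=4.472, Ashgrove √(1·2)=1.414.
Each quota rounded against its threshold gives Oakdale 5, Rivermont 4, Pinehurst 4, Claybrook 3, Stonebridge 1, Millford 4, Ashgrove 2 (total 23).

Oakdale: 5, Rivermont: 4, Pinehurst: 4, Claybrook: 3, Stonebridge: 1, Millford: 4, Ashgrove: 2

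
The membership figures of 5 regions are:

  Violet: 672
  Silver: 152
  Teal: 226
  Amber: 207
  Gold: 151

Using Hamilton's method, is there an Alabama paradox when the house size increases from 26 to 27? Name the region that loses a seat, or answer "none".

none

At 26 seats: Violet 12, Silver 3, Teal 4, Amber 4, Gold 3.
At 27 seats: Violet 13, Silver 3, Teal 4, Amber 4, Gold 3.
No region's allocation decreased.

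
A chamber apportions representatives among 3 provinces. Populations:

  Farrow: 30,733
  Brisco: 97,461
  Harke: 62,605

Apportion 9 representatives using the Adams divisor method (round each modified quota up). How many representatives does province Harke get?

Standard divisor 190799/9 ≈ 21199.889; standard quotas: Farrow 1.450, Brisco 4.597, Harke 2.953.
Rounding up gives 2, 5, 3 = 10 seats, so the divisor must be adjusted.
With modified divisor 27500: modified quotas Farrow 1.118, Brisco 3.544, Harke 2.277.
Rounding up: Farrow 2, Brisco 4, Harke 3 (total 9).
Harke receives 3.

3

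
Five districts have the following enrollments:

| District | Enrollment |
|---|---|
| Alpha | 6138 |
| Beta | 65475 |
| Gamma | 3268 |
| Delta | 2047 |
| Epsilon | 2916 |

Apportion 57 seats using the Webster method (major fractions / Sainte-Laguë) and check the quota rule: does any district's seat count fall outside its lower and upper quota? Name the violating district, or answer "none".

Standard quotas: Alpha 4.382, Beta 46.742, Gamma 2.333, Delta 1.461, Epsilon 2.082.
Webster allocation: Alpha 4, Beta 48, Gamma 2, Delta 1, Epsilon 2.
Beta has quota 46.742 (lower 46, upper 47) but receives 48 — outside the quota interval.

Beta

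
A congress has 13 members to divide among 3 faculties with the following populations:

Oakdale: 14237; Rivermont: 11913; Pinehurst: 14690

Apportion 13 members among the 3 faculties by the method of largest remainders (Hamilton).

Standard divisor: 40840 ÷ 13 ≈ 3141.538.
Standard quotas: Oakdale 4.5319, Rivermont 3.7921, Pinehurst 4.6761.
Lower quotas: Oakdale 4, Rivermont 3, Pinehurst 4 (sum 11, leaving 2 seats).
Remainders in descending order: Rivermont 0.7921, Pinehurst 0.6761, Oakdale 0.5319.
The surplus seats go to Rivermont, Pinehurst.

Oakdale: 4, Rivermont: 4, Pinehurst: 5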